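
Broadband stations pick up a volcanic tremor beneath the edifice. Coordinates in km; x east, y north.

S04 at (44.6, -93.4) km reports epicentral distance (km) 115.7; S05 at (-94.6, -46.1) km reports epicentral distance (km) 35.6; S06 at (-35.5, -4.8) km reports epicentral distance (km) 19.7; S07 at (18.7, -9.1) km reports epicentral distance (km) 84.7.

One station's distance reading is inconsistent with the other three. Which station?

Solve using three stations at a time. Using S04, S05, S07 (subtract circle equations pairwise → linear system) gives (x, y) ≈ (-59.2, -42.3).
Distances from that point to each station vs reported:
  S04: calculated 115.7 vs reported 115.7 → residual 0.0 km
  S05: calculated 35.6 vs reported 35.6 → residual 0.0 km
  S06: calculated 44.4 vs reported 19.7 → residual 24.7 km
  S07: calculated 84.7 vs reported 84.7 → residual 0.0 km
S04, S05, S07 are mutually consistent (residuals ≈ 0); S06 is off by 24.7 km.

S06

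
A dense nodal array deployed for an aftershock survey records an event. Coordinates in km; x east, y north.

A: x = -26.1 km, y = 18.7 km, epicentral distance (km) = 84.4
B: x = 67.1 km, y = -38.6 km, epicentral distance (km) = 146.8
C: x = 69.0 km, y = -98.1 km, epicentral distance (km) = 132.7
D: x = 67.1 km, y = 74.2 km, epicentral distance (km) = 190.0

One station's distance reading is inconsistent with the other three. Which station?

Solve using three stations at a time. Using A, B, D (subtract circle equations pairwise → linear system) gives (x, y) ≈ (-79.5, -46.7).
Distances from that point to each station vs reported:
  A: calculated 84.4 vs reported 84.4 → residual 0.0 km
  B: calculated 146.8 vs reported 146.8 → residual 0.0 km
  C: calculated 157.1 vs reported 132.7 → residual 24.4 km
  D: calculated 190.0 vs reported 190.0 → residual 0.0 km
A, B, D are mutually consistent (residuals ≈ 0); C is off by 24.4 km.

C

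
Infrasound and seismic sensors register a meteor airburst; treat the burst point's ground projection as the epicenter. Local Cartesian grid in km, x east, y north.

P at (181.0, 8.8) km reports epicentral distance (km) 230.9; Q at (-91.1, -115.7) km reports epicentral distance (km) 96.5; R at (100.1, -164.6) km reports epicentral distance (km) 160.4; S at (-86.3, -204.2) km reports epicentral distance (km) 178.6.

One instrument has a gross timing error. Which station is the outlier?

R

Solve using three stations at a time. Using P, Q, S (subtract circle equations pairwise → linear system) gives (x, y) ≈ (-46.6, -30.1).
Distances from that point to each station vs reported:
  P: calculated 230.9 vs reported 230.9 → residual 0.0 km
  Q: calculated 96.5 vs reported 96.5 → residual 0.0 km
  R: calculated 199.1 vs reported 160.4 → residual 38.7 km
  S: calculated 178.6 vs reported 178.6 → residual 0.0 km
P, Q, S are mutually consistent (residuals ≈ 0); R is off by 38.7 km.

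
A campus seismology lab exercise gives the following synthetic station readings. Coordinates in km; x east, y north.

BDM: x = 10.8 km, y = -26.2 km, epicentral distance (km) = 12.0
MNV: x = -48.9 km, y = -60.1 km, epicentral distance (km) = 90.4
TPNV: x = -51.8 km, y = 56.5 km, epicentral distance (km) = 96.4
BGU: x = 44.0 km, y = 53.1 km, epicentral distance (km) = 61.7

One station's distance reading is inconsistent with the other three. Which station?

BDM

Solve using three stations at a time. Using MNV, TPNV, BGU (subtract circle equations pairwise → linear system) gives (x, y) ≈ (22.6, -4.8).
Distances from that point to each station vs reported:
  BDM: calculated 24.5 vs reported 12.0 → residual 12.5 km
  MNV: calculated 90.4 vs reported 90.4 → residual 0.0 km
  TPNV: calculated 96.4 vs reported 96.4 → residual 0.0 km
  BGU: calculated 61.7 vs reported 61.7 → residual 0.0 km
MNV, TPNV, BGU are mutually consistent (residuals ≈ 0); BDM is off by 12.5 km.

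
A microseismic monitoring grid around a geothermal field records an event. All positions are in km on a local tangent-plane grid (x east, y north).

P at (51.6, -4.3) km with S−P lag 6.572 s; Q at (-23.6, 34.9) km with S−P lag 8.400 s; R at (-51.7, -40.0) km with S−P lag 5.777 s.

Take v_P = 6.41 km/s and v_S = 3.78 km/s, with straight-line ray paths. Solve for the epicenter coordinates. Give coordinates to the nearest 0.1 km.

Distance from S−P lag: d = Δt · v_P v_S / (v_P − v_S) = Δt · (6.41·3.78)/(6.41−3.78) ≈ 9.2129·Δt.
So d_P = 60.55, d_Q = 77.39, d_R = 53.22 km.
Circle about each station: (x − 51.6)² + (y + 4.3)² = 60.55²; (x + 23.6)² + (y − 34.9)² = 77.39²; (x + 51.7)² + (y + 40.0)² = 53.22².
Subtracting the P equation from the Q and R equations removes the quadratic terms:
-150.4 x + 78.4 y = -3228.99
-206.6 x − 71.4 y = 2425.77
Solving the 2×2 system: x ≈ 1.5, y ≈ -38.3 km.
Check against P (with the unrounded x, y): √((x − 51.6)²+(y + 4.3)²) = 60.55 ≈ 60.55 km. ✓

1.5 km east, -38.3 km north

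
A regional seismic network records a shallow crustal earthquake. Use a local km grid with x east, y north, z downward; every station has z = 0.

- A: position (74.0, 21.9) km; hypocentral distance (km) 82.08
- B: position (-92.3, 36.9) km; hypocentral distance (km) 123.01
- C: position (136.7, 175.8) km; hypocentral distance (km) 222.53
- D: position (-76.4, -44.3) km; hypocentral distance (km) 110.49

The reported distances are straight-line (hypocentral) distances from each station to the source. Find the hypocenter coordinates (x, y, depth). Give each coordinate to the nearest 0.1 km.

(13.2, -2.6, 49.4)

Each station gives a sphere (x−x_i)² + (y−y_i)² + z² = d_i² (stations at z=0).
Subtracting the A sphere from B and C: z² cancels, leaving linear equations in x and y:
-332.6 x + 30.0 y = -4469.04
125.4 x + 307.8 y = 854.45
Solving: x ≈ 13.202, y ≈ -2.603 km (keep extra digits for the depth step; rounded: 13.2, -2.6).
Then from the A sphere: z² = 82.08² − (x − 74.0)² − (y − 21.9)² with x = 13.202, y = -2.603, so z ≈ 49.400 ≈ 49.4 km.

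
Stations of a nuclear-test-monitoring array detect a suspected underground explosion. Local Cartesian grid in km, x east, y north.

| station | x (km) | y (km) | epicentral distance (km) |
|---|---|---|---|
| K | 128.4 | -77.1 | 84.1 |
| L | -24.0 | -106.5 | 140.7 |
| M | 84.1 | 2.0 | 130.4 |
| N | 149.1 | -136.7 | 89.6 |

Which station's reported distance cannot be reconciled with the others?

Solve using three stations at a time. Using K, M, N (subtract circle equations pairwise → linear system) gives (x, y) ≈ (60.0, -126.2).
Distances from that point to each station vs reported:
  K: calculated 84.3 vs reported 84.1 → residual 0.2 km
  L: calculated 86.3 vs reported 140.7 → residual 54.4 km
  M: calculated 130.5 vs reported 130.4 → residual 0.1 km
  N: calculated 89.7 vs reported 89.6 → residual 0.1 km
K, M, N are mutually consistent (residuals ≈ 0); L is off by 54.4 km.

L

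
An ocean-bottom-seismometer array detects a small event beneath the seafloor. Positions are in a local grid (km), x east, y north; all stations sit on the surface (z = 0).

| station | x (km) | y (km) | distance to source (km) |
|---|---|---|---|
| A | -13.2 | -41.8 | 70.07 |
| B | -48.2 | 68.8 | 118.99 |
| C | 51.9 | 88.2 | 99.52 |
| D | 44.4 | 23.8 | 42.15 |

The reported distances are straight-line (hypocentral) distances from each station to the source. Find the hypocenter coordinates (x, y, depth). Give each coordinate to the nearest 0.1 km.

(39.5, -6.1, 29.3)

Each station gives a sphere (x−x_i)² + (y−y_i)² + z² = d_i² (stations at z=0).
Subtracting the A sphere from B and C: z² cancels, leaving linear equations in x and y:
-70.0 x + 221.2 y = -4113.62
130.2 x + 260.0 y = 3556.94
Solving: x ≈ 39.496, y ≈ -6.098 km (keep extra digits for the depth step; rounded: 39.5, -6.1).
Then from the A sphere: z² = 70.07² − (x + 13.2)² − (y + 41.8)² with x = 39.496, y = -6.098, so z ≈ 29.297 ≈ 29.3 km.
Check against D (with the unrounded solution): distance 42.15 ≈ 42.15 km. ✓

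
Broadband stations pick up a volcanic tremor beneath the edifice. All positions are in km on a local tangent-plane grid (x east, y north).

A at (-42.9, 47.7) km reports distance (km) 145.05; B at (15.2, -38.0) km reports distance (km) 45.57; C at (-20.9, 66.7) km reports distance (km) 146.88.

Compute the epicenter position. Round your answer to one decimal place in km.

Circle about each station: (x + 42.9)² + (y − 47.7)² = 145.05²; (x − 15.2)² + (y + 38.0)² = 45.57²; (x + 20.9)² + (y − 66.7)² = 146.88².
Subtracting the A equation from the B and C equations removes the quadratic terms:
116.2 x − 171.4 y = 16522.22
44.0 x + 38.0 y = 235.77
Solving the 2×2 system: x ≈ 55.9, y ≈ -58.5 km.

55.9 km east, -58.5 km north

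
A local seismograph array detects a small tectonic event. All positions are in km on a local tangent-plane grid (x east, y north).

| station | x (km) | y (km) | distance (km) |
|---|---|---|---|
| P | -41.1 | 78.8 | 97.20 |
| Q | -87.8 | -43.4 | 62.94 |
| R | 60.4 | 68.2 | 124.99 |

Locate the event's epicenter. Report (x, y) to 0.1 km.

(-30.3, -17.8)

Circle about each station: (x + 41.1)² + (y − 78.8)² = 97.20²; (x + 87.8)² + (y + 43.4)² = 62.94²; (x − 60.4)² + (y − 68.2)² = 124.99².
Subtracting the P equation from the Q and R equations removes the quadratic terms:
-93.4 x − 244.4 y = 7180.15
203.0 x − 21.2 y = -5773.91
Solving the 2×2 system: x ≈ -30.3, y ≈ -17.8 km.
Check against P (with the unrounded x, y): √((x + 41.1)²+(y − 78.8)²) = 97.20 ≈ 97.20 km. ✓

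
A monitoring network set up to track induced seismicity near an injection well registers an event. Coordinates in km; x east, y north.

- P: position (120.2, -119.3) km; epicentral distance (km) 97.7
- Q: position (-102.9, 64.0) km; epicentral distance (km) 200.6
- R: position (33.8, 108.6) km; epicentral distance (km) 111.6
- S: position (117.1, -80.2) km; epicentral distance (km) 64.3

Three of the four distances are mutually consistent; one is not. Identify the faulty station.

Solve using three stations at a time. Using P, Q, S (subtract circle equations pairwise → linear system) gives (x, y) ≈ (72.0, -34.3).
Distances from that point to each station vs reported:
  P: calculated 97.7 vs reported 97.7 → residual 0.0 km
  Q: calculated 200.6 vs reported 200.6 → residual 0.0 km
  R: calculated 147.9 vs reported 111.6 → residual 36.3 km
  S: calculated 64.4 vs reported 64.3 → residual 0.1 km
P, Q, S are mutually consistent (residuals ≈ 0); R is off by 36.3 km.

R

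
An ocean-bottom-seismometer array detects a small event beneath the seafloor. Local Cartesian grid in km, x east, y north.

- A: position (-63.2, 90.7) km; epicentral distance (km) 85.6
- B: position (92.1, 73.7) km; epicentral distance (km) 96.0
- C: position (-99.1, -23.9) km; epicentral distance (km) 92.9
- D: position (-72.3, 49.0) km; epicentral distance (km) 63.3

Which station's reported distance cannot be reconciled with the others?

B

Solve using three stations at a time. Using A, C, D (subtract circle equations pairwise → linear system) gives (x, y) ≈ (-16.7, 18.9).
Distances from that point to each station vs reported:
  A: calculated 85.5 vs reported 85.6 → residual 0.1 km
  B: calculated 121.8 vs reported 96.0 → residual 25.8 km
  C: calculated 92.8 vs reported 92.9 → residual 0.1 km
  D: calculated 63.2 vs reported 63.3 → residual 0.1 km
A, C, D are mutually consistent (residuals ≈ 0); B is off by 25.8 km.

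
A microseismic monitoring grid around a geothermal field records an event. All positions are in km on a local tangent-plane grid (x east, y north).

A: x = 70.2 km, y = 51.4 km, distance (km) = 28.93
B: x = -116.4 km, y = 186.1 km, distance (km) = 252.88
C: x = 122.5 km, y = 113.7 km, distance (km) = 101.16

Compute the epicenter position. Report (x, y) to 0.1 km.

Circle about each station: (x − 70.2)² + (y − 51.4)² = 28.93²; (x + 116.4)² + (y − 186.1)² = 252.88²; (x − 122.5)² + (y − 113.7)² = 101.16².
Subtracting pairs of circle equations eliminates x²+y² and gives linear equations (the radical axes):
-373.2 x + 269.4 y = -22499.18
104.6 x + 124.6 y = 10967.54
Solving the 2×2 system: x ≈ 77.1, y ≈ 23.3 km.

77.1 km east, 23.3 km north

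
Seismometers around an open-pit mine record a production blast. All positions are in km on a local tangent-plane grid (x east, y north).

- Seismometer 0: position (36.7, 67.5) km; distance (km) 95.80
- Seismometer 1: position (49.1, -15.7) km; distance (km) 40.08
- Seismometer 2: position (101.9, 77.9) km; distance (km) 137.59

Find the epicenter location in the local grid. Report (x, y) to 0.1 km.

Circle about each station: (x − 36.7)² + (y − 67.5)² = 95.80²; (x − 49.1)² + (y + 15.7)² = 40.08²; (x − 101.9)² + (y − 77.9)² = 137.59².
Subtracting the Seismometer 0 equation from the Seismometer 1 and Seismometer 2 equations removes the quadratic terms:
24.8 x − 166.4 y = 4325.39
130.4 x + 20.8 y = 795.51
Solving the 2×2 system: x ≈ 10.0, y ≈ -24.5 km.

x ≈ 10.0 km, y ≈ -24.5 km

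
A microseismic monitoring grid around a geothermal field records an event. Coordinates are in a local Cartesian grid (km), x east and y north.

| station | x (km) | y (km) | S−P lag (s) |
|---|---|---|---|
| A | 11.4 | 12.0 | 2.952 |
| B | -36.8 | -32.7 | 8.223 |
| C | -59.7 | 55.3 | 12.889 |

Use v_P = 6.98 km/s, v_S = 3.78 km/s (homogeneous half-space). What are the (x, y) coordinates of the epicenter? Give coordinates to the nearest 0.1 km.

x ≈ 26.1 km, y ≈ -7.4 km

Distance from S−P lag: d = Δt · v_P v_S / (v_P − v_S) = Δt · (6.98·3.78)/(6.98−3.78) ≈ 8.2451·Δt.
So d_A = 24.34, d_B = 67.80, d_C = 106.27 km.
Circle about each station: (x − 11.4)² + (y − 12.0)² = 24.34²; (x + 36.8)² + (y + 32.7)² = 67.80²; (x + 59.7)² + (y − 55.3)² = 106.27².
Subtracting the A equation from the B and C equations removes the quadratic terms:
-96.4 x − 89.4 y = -1854.83
-142.2 x + 86.6 y = -4352.66
Solving the 2×2 system: x ≈ 26.1, y ≈ -7.4 km.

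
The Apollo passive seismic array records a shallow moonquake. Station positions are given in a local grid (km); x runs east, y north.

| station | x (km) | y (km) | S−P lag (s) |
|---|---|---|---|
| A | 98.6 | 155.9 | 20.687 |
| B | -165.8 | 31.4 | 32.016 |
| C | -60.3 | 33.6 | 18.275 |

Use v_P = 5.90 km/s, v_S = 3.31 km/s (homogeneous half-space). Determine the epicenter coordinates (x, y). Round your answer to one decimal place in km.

Distance from S−P lag: d = Δt · v_P v_S / (v_P − v_S) = Δt · (5.90·3.31)/(5.90−3.31) ≈ 7.5402·Δt.
So d_A = 155.98, d_B = 241.41, d_C = 137.80 km.
Circle about each station: (x − 98.6)² + (y − 155.9)² = 155.98²; (x + 165.8)² + (y − 31.4)² = 241.41²; (x + 60.3)² + (y − 33.6)² = 137.80².
Subtracting pairs of circle equations eliminates x²+y² and gives linear equations (the radical axes):
-528.8 x − 249.0 y = -39500.20
-317.8 x − 244.6 y = -23920.80
Solving the 2×2 system: x ≈ 73.8, y ≈ 1.9 km.

73.8 km east, 1.9 km north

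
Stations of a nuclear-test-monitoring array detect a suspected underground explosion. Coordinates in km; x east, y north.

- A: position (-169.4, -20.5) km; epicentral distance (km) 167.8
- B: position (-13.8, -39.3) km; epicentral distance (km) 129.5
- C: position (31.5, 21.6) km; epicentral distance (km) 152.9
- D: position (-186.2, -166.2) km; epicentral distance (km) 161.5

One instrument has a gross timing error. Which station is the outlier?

Solve using three stations at a time. Using A, C, D (subtract circle equations pairwise → linear system) gives (x, y) ≈ (-32.4, -117.2).
Distances from that point to each station vs reported:
  A: calculated 167.7 vs reported 167.8 → residual 0.1 km
  B: calculated 80.1 vs reported 129.5 → residual 49.4 km
  C: calculated 152.8 vs reported 152.9 → residual 0.1 km
  D: calculated 161.4 vs reported 161.5 → residual 0.1 km
A, C, D are mutually consistent (residuals ≈ 0); B is off by 49.4 km.

B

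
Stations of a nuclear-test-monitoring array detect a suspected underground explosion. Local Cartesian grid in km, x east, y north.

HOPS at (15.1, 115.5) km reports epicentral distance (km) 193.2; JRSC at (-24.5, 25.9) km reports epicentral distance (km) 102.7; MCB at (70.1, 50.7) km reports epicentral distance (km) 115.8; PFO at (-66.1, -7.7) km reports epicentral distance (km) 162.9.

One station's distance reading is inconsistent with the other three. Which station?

JRSC

Solve using three stations at a time. Using HOPS, MCB, PFO (subtract circle equations pairwise → linear system) gives (x, y) ≈ (86.8, -63.9).
Distances from that point to each station vs reported:
  HOPS: calculated 193.2 vs reported 193.2 → residual 0.0 km
  JRSC: calculated 143.0 vs reported 102.7 → residual 40.3 km
  MCB: calculated 115.8 vs reported 115.8 → residual 0.0 km
  PFO: calculated 162.9 vs reported 162.9 → residual 0.0 km
HOPS, MCB, PFO are mutually consistent (residuals ≈ 0); JRSC is off by 40.3 km.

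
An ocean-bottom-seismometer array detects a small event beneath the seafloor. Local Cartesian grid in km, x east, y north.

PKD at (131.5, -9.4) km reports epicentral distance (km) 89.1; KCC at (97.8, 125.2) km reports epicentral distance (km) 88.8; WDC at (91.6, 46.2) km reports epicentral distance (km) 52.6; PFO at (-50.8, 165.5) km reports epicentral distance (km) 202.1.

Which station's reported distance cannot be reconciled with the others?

KCC

Solve using three stations at a time. Using PKD, WDC, PFO (subtract circle equations pairwise → linear system) gives (x, y) ≈ (132.2, 79.8).
Distances from that point to each station vs reported:
  PKD: calculated 89.2 vs reported 89.1 → residual 0.1 km
  KCC: calculated 57.0 vs reported 88.8 → residual 31.8 km
  WDC: calculated 52.7 vs reported 52.6 → residual 0.1 km
  PFO: calculated 202.1 vs reported 202.1 → residual 0.0 km
PKD, WDC, PFO are mutually consistent (residuals ≈ 0); KCC is off by 31.8 km.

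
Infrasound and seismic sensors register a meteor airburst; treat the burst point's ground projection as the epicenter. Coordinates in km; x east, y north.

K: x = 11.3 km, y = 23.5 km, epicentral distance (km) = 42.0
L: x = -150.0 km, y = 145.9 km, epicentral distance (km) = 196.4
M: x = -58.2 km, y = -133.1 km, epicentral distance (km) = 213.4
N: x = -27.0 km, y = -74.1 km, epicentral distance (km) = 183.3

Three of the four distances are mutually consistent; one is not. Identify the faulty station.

N

Solve using three stations at a time. Using K, L, M (subtract circle equations pairwise → linear system) gives (x, y) ≈ (27.7, 62.3).
Distances from that point to each station vs reported:
  K: calculated 42.1 vs reported 42.0 → residual 0.1 km
  L: calculated 196.4 vs reported 196.4 → residual 0.0 km
  M: calculated 213.4 vs reported 213.4 → residual 0.0 km
  N: calculated 146.9 vs reported 183.3 → residual 36.4 km
K, L, M are mutually consistent (residuals ≈ 0); N is off by 36.4 km.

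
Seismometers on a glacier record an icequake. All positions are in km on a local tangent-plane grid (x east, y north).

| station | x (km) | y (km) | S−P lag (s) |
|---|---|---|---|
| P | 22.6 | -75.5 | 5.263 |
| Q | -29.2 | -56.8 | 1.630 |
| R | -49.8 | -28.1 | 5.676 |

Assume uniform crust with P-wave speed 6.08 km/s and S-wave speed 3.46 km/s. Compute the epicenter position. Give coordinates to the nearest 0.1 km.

x ≈ -16.3 km, y ≈ -59.0 km

Distance from S−P lag: d = Δt · v_P v_S / (v_P − v_S) = Δt · (6.08·3.46)/(6.08−3.46) ≈ 8.0293·Δt.
So d_P = 42.26, d_Q = 13.09, d_R = 45.57 km.
Circle about each station: (x − 22.6)² + (y + 75.5)² = 42.26²; (x + 29.2)² + (y + 56.8)² = 13.09²; (x + 49.8)² + (y + 28.1)² = 45.57².
Subtracting pairs of circle equations eliminates x²+y² and gives linear equations (the radical axes):
-103.6 x + 37.4 y = -517.57
-144.8 x + 94.8 y = -3232.08
Solving the 2×2 system: x ≈ -16.3, y ≈ -59.0 km.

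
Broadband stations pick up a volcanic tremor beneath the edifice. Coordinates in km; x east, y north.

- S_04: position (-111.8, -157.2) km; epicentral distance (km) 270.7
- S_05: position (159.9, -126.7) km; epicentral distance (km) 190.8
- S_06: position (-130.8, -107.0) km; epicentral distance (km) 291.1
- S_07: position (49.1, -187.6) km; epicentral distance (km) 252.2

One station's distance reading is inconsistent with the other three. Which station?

Solve using three stations at a time. Using S_05, S_06, S_07 (subtract circle equations pairwise → linear system) gives (x, y) ≈ (109.5, 57.1).
Distances from that point to each station vs reported:
  S_04: calculated 308.0 vs reported 270.7 → residual 37.3 km
  S_05: calculated 190.6 vs reported 190.8 → residual 0.2 km
  S_06: calculated 291.0 vs reported 291.1 → residual 0.1 km
  S_07: calculated 252.1 vs reported 252.2 → residual 0.1 km
S_05, S_06, S_07 are mutually consistent (residuals ≈ 0); S_04 is off by 37.3 km.

S_04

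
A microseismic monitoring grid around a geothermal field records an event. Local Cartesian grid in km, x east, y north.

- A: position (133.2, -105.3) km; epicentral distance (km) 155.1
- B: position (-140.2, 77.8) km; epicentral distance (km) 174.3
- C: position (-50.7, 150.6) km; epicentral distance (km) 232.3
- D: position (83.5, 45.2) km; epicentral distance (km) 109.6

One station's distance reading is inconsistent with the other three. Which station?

Solve using three stations at a time. Using A, B, D (subtract circle equations pairwise → linear system) gives (x, y) ≈ (-0.0, -25.8).
Distances from that point to each station vs reported:
  A: calculated 155.1 vs reported 155.1 → residual 0.0 km
  B: calculated 174.3 vs reported 174.3 → residual 0.0 km
  C: calculated 183.6 vs reported 232.3 → residual 48.7 km
  D: calculated 109.6 vs reported 109.6 → residual 0.0 km
A, B, D are mutually consistent (residuals ≈ 0); C is off by 48.7 km.

C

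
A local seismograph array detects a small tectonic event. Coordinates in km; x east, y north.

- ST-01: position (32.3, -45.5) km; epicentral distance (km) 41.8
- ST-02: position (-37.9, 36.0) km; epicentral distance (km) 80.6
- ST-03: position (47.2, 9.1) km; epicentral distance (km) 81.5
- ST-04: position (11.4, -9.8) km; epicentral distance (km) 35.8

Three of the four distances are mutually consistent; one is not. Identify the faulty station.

ST-03

Solve using three stations at a time. Using ST-01, ST-02, ST-04 (subtract circle equations pairwise → linear system) gives (x, y) ≈ (-8.9, -39.1).
Distances from that point to each station vs reported:
  ST-01: calculated 41.7 vs reported 41.8 → residual 0.1 km
  ST-02: calculated 80.5 vs reported 80.6 → residual 0.1 km
  ST-03: calculated 73.9 vs reported 81.5 → residual 7.6 km
  ST-04: calculated 35.6 vs reported 35.8 → residual 0.2 km
ST-01, ST-02, ST-04 are mutually consistent (residuals ≈ 0); ST-03 is off by 7.6 km.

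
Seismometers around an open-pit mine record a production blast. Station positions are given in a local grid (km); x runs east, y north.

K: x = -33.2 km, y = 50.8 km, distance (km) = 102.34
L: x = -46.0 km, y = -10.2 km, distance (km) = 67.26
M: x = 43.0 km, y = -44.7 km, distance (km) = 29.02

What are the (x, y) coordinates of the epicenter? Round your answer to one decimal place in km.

14.4 km east, -39.8 km north

Circle about each station: (x + 33.2)² + (y − 50.8)² = 102.34²; (x + 46.0)² + (y + 10.2)² = 67.26²; (x − 43.0)² + (y + 44.7)² = 29.02².
Subtracting pairs of circle equations eliminates x²+y² and gives linear equations (the radical axes):
-25.6 x − 122.0 y = 4486.73
152.4 x − 191.0 y = 9795.53
Solving the 2×2 system: x ≈ 14.4, y ≈ -39.8 km.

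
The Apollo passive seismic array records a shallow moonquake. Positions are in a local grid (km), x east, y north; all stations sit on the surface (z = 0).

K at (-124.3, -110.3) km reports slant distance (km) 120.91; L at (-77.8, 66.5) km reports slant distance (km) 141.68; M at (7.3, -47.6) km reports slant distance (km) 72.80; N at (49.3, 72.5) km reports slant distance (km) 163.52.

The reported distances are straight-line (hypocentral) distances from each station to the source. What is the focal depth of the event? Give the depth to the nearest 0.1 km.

Each station gives a sphere (x−x_i)² + (y−y_i)² + z² = d_i² (stations at z=0).
Subtracting the K sphere from L and M: z² cancels, leaving linear equations in x and y:
93.0 x + 353.6 y = -22595.48
263.2 x + 125.4 y = -15978.14
Solving: x ≈ -34.597, y ≈ -54.802 km (keep extra digits for the depth step; rounded: -34.6, -54.8).
Then from the K sphere: z² = 120.91² − (x + 124.3)² − (y + 110.3)² with x = -34.597, y = -54.802, so z ≈ 59.098 ≈ 59.1 km.

z ≈ 59.1 km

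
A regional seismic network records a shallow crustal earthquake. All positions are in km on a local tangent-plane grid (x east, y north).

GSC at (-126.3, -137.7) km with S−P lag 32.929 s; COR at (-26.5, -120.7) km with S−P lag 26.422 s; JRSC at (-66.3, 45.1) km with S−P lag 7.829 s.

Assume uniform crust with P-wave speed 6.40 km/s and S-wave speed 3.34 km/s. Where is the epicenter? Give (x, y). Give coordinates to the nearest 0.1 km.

Distance from S−P lag: d = Δt · v_P v_S / (v_P − v_S) = Δt · (6.40·3.34)/(6.40−3.34) ≈ 6.9856·Δt.
So d_GSC = 230.03, d_COR = 184.57, d_JRSC = 54.69 km.
Circle about each station: (x + 126.3)² + (y + 137.7)² = 230.03²; (x + 26.5)² + (y + 120.7)² = 184.57²; (x + 66.3)² + (y − 45.1)² = 54.69².
Subtracting the GSC equation from the COR and JRSC equations removes the quadratic terms:
199.6 x + 34.0 y = -794.52
120.0 x + 365.6 y = 21439.52
Solving the 2×2 system: x ≈ -14.8, y ≈ 63.5 km.

-14.8 km east, 63.5 km north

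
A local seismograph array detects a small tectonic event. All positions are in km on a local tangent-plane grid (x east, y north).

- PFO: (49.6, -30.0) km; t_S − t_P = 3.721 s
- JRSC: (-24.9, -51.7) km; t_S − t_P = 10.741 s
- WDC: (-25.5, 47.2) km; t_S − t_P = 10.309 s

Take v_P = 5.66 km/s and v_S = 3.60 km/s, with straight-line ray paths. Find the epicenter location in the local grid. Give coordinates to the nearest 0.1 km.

Distance from S−P lag: d = Δt · v_P v_S / (v_P − v_S) = Δt · (5.66·3.60)/(5.66−3.60) ≈ 9.8913·Δt.
So d_PFO = 36.81, d_JRSC = 106.24, d_WDC = 101.97 km.
Circle about each station: (x − 49.6)² + (y + 30.0)² = 36.81²; (x + 24.9)² + (y + 51.7)² = 106.24²; (x + 25.5)² + (y − 47.2)² = 101.97².
Subtracting pairs of circle equations eliminates x²+y² and gives linear equations (the radical axes):
-149.0 x − 43.4 y = -9999.22
-150.2 x + 154.4 y = -9524.97
Solving the 2×2 system: x ≈ 66.3, y ≈ 2.8 km.

x ≈ 66.3 km, y ≈ 2.8 km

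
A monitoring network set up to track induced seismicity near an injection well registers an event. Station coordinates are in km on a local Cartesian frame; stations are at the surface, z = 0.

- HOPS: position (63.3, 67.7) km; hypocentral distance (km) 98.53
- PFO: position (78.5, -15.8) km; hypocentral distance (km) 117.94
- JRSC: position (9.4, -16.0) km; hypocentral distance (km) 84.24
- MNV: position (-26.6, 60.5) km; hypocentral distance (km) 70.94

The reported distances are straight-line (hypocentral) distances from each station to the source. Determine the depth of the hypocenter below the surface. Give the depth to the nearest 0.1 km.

z ≈ 63.6 km

Each station gives a sphere (x−x_i)² + (y−y_i)² + z² = d_i² (stations at z=0).
Subtracting the HOPS sphere from PFO and JRSC: z² cancels, leaving linear equations in x and y:
30.4 x − 167.0 y = -6379.97
-107.8 x − 167.4 y = -5634.04
Solving: x ≈ -5.505, y ≈ 37.201 km (keep extra digits for the depth step; rounded: -5.5, 37.2).
Then from the HOPS sphere: z² = 98.53² − (x − 63.3)² − (y − 67.7)² with x = -5.505, y = 37.201, so z ≈ 63.591 ≈ 63.6 km.
Check against MNV (with the unrounded solution): distance 70.93 ≈ 70.94 km. ✓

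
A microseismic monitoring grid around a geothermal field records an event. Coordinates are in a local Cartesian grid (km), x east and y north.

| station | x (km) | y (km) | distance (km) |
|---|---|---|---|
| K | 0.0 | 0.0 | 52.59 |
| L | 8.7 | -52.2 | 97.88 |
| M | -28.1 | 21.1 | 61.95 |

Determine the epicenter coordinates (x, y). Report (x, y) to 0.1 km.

29.7 km east, 43.4 km north

Circle about each station: x² + y² = 52.59²; (x − 8.7)² + (y + 52.2)² = 97.88²; (x + 28.1)² + (y − 21.1)² = 61.95².
Subtracting the K equation from the L and M equations removes the quadratic terms:
17.4 x − 104.4 y = -4014.26
-56.2 x + 42.2 y = 162.73
Solving the 2×2 system: x ≈ 29.7, y ≈ 43.4 km.
Check against K (with the unrounded x, y): √(x²+y²) = 52.58 ≈ 52.59 km. ✓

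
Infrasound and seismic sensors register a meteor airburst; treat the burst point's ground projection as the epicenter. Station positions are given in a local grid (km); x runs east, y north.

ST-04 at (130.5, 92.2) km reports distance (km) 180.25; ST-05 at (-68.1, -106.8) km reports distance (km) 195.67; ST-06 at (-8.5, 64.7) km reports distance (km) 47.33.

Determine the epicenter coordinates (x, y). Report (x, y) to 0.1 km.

-49.7 km east, 88.0 km north

Circle about each station: (x − 130.5)² + (y − 92.2)² = 180.25²; (x + 68.1)² + (y + 106.8)² = 195.67²; (x + 8.5)² + (y − 64.7)² = 47.33².
Subtracting the ST-04 equation from the ST-05 and ST-06 equations removes the quadratic terms:
-397.2 x − 398.0 y = -15283.93
-278.0 x − 55.0 y = 8977.18
Solving the 2×2 system: x ≈ -49.7, y ≈ 88.0 km.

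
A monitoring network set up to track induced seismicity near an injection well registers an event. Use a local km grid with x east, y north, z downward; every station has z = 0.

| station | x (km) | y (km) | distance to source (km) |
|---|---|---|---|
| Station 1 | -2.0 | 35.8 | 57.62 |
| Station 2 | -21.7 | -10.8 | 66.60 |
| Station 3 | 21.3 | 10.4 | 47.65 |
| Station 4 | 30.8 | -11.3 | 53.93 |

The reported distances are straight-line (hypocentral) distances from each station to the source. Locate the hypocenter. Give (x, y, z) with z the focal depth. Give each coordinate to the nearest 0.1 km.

Each station gives a sphere (x−x_i)² + (y−y_i)² + z² = d_i² (stations at z=0).
Subtracting the Station 1 sphere from Station 2 and Station 3: z² cancels, leaving linear equations in x and y:
-39.4 x − 93.2 y = -1813.61
46.6 x − 50.8 y = 325.75
Solving: x ≈ 19.306, y ≈ 11.298 km (keep extra digits for the depth step; rounded: 19.3, 11.3).
Then from the Station 1 sphere: z² = 57.62² − (x + 2.0)² − (y − 35.8)² with x = 19.306, y = 11.298, so z ≈ 47.600 ≈ 47.6 km.

x ≈ 19.3 km, y ≈ 11.3 km, depth ≈ 47.6 km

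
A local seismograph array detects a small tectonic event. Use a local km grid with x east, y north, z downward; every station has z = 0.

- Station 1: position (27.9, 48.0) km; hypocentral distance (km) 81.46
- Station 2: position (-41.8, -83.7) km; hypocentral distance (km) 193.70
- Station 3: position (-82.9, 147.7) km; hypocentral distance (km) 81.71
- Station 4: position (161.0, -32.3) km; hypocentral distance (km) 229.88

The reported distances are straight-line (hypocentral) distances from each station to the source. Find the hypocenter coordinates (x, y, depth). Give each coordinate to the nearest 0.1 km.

Each station gives a sphere (x−x_i)² + (y−y_i)² + z² = d_i² (stations at z=0).
Subtracting the Station 1 sphere from Station 2 and Station 3: z² cancels, leaving linear equations in x and y:
-139.4 x − 263.4 y = -25213.44
-221.6 x + 199.4 y = 25564.50
Solving: x ≈ -19.801, y ≈ 106.202 km (keep extra digits for the depth step; rounded: -19.8, 106.2).
Then from the Station 1 sphere: z² = 81.46² − (x − 27.9)² − (y − 48.0)² with x = -19.801, y = 106.202, so z ≈ 31.191 ≈ 31.2 km.

x ≈ -19.8 km, y ≈ 106.2 km, depth ≈ 31.2 km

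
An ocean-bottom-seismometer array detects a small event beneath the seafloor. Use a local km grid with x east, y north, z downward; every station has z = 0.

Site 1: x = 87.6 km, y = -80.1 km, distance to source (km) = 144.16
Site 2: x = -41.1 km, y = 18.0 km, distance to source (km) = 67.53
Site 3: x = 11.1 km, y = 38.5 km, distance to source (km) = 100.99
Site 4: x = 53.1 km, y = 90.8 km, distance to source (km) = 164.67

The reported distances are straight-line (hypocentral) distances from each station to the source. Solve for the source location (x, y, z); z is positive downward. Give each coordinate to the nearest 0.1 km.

x ≈ -43.7 km, y ≈ -36.2 km, depth ≈ 40.2 km

Each station gives a sphere (x−x_i)² + (y−y_i)² + z² = d_i² (stations at z=0).
Subtracting the Site 1 sphere from Site 2 and Site 3: z² cancels, leaving linear equations in x and y:
-257.4 x + 196.2 y = 4145.24
-153.0 x + 237.2 y = -1901.18
Solving: x ≈ -43.699, y ≈ -36.202 km (keep extra digits for the depth step; rounded: -43.7, -36.2).
Then from the Site 1 sphere: z² = 144.16² − (x − 87.6)² − (y + 80.1)² with x = -43.699, y = -36.202, so z ≈ 40.195 ≈ 40.2 km.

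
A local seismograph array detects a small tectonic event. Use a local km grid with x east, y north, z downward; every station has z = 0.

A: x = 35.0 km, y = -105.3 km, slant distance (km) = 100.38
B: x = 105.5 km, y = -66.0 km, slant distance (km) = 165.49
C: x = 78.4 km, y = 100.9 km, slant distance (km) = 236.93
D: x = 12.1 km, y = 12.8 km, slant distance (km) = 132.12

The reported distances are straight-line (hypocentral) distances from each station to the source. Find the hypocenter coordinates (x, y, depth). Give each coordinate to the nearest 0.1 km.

Each station gives a sphere (x−x_i)² + (y−y_i)² + z² = d_i² (stations at z=0).
Subtracting the A sphere from B and C: z² cancels, leaving linear equations in x and y:
141.0 x + 78.6 y = -14137.64
86.8 x + 412.4 y = -42045.40
Solving: x ≈ -49.207, y ≈ -91.596 km (keep extra digits for the depth step; rounded: -49.2, -91.6).
Then from the A sphere: z² = 100.38² − (x − 35.0)² − (y + 105.3)² with x = -49.207, y = -91.596, so z ≈ 52.892 ≈ 52.9 km.

(-49.2, -91.6, 52.9)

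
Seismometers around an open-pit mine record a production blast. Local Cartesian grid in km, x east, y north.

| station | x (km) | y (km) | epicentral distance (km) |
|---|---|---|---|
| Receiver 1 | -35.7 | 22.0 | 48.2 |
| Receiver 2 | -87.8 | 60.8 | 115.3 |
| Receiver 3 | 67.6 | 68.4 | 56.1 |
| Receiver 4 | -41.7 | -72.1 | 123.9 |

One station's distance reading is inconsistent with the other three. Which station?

Solve using three stations at a time. Using Receiver 2, Receiver 3, Receiver 4 (subtract circle equations pairwise → linear system) gives (x, y) ≈ (24.1, 32.9).
Distances from that point to each station vs reported:
  Receiver 1: calculated 60.8 vs reported 48.2 → residual 12.6 km
  Receiver 2: calculated 115.3 vs reported 115.3 → residual 0.0 km
  Receiver 3: calculated 56.1 vs reported 56.1 → residual 0.0 km
  Receiver 4: calculated 123.9 vs reported 123.9 → residual 0.0 km
Receiver 2, Receiver 3, Receiver 4 are mutually consistent (residuals ≈ 0); Receiver 1 is off by 12.6 km.

Receiver 1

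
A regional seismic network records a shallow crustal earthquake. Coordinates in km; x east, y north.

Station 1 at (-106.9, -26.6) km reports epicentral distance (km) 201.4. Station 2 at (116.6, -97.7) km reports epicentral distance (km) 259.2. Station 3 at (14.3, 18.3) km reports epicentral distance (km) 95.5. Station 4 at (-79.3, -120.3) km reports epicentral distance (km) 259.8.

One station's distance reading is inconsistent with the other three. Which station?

Solve using three stations at a time. Using Station 1, Station 3, Station 4 (subtract circle equations pairwise → linear system) gives (x, y) ≈ (41.2, 109.8).
Distances from that point to each station vs reported:
  Station 1: calculated 201.4 vs reported 201.4 → residual 0.0 km
  Station 2: calculated 220.8 vs reported 259.2 → residual 38.4 km
  Station 3: calculated 95.4 vs reported 95.5 → residual 0.1 km
  Station 4: calculated 259.8 vs reported 259.8 → residual 0.0 km
Station 1, Station 3, Station 4 are mutually consistent (residuals ≈ 0); Station 2 is off by 38.4 km.

Station 2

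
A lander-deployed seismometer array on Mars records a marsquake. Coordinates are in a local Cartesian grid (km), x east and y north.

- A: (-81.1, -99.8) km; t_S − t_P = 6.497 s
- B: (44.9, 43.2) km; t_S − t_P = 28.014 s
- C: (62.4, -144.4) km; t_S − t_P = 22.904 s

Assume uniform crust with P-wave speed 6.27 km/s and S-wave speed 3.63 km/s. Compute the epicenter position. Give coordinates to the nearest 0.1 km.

x ≈ -133.5 km, y ≈ -119.6 km

Distance from S−P lag: d = Δt · v_P v_S / (v_P − v_S) = Δt · (6.27·3.63)/(6.27−3.63) ≈ 8.6212·Δt.
So d_A = 56.01, d_B = 241.52, d_C = 197.46 km.
Circle about each station: (x + 81.1)² + (y + 99.8)² = 56.01²; (x − 44.9)² + (y − 43.2)² = 241.52²; (x − 62.4)² + (y + 144.4)² = 197.46².
Subtracting the A equation from the B and C equations removes the quadratic terms:
252.0 x + 286.0 y = -67849.79
287.0 x − 89.2 y = -27645.46
Solving the 2×2 system: x ≈ -133.5, y ≈ -119.6 km.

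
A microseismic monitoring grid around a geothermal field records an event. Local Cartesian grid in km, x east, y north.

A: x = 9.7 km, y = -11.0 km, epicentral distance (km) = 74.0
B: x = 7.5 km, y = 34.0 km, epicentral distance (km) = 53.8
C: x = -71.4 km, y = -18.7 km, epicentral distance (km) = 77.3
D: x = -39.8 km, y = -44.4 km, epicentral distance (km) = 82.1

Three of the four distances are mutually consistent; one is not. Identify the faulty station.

C

Solve using three stations at a time. Using A, B, D (subtract circle equations pairwise → linear system) gives (x, y) ≈ (-46.3, 37.5).
Distances from that point to each station vs reported:
  A: calculated 74.1 vs reported 74.0 → residual 0.1 km
  B: calculated 53.9 vs reported 53.8 → residual 0.1 km
  C: calculated 61.6 vs reported 77.3 → residual 15.7 km
  D: calculated 82.2 vs reported 82.1 → residual 0.1 km
A, B, D are mutually consistent (residuals ≈ 0); C is off by 15.7 km.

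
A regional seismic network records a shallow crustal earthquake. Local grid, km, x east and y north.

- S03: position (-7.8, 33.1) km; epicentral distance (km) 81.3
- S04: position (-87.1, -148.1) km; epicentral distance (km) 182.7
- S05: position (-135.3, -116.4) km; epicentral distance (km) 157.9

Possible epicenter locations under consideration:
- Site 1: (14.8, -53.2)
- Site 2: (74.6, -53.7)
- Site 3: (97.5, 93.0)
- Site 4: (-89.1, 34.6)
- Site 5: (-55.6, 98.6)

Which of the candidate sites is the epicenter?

For each candidate, compare |candidate − station| to the reported distance:
Site 1: residuals S03 7.9, S04 43.5, S05 5.0 → max 43.5 km
Site 2: residuals S03 38.4, S04 4.5, S05 61.2 → max 61.2 km
Site 3: residuals S03 39.8, S04 121.0, S05 155.2 → max 155.2 km
Site 4: residuals S03 0.0, S04 0.0, S05 0.0 → max 0.0 km
Site 5: residuals S03 0.2, S04 66.0, S05 71.4 → max 71.4 km
Only Site 4 has all residuals ≈ 0.

Site 4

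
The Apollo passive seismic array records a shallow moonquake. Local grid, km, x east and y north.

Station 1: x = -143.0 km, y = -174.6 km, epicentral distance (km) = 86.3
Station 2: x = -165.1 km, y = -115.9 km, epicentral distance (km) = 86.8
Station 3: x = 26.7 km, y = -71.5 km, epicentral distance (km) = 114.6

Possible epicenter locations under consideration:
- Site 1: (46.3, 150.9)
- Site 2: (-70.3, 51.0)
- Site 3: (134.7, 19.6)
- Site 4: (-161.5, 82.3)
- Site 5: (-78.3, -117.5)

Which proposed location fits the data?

For each candidate, compare |candidate − station| to the reported distance:
Site 1: residuals Station 1 290.2, Station 2 253.6, Station 3 108.7 → max 290.2 km
Site 2: residuals Station 1 150.7, Station 2 105.1, Station 3 41.7 → max 150.7 km
Site 3: residuals Station 1 252.6, Station 2 242.2, Station 3 26.7 → max 252.6 km
Site 4: residuals Station 1 171.3, Station 2 111.4, Station 3 128.5 → max 171.3 km
Site 5: residuals Station 1 0.0, Station 2 0.0, Station 3 0.0 → max 0.0 km
Only Site 5 has all residuals ≈ 0.

Site 5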